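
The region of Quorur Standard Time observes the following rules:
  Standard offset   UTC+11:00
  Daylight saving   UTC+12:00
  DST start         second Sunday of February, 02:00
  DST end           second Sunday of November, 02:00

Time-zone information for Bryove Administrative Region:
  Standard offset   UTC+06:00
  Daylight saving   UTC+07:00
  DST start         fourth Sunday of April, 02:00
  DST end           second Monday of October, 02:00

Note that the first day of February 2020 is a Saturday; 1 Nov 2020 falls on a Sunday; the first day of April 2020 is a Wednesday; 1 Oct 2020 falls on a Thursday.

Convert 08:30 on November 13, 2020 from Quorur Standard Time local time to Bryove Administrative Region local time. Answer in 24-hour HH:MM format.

1 February 2020 is a Saturday, so the first Sunday is February 2 and the second is February 9.
1 November 2020 is a Sunday, so the first Sunday is November 1 and the second is November 8.
November 13, 2020 does not fall between 9 February and 8 November, so daylight saving is not in effect and Quorur Standard Time is at UTC+11:00.
08:30 Quorur Standard Time − 11h = 21:30 UTC (rolling into the previous day, 12 November 2020).
1 April 2020 is a Wednesday, so the first Sunday is April 5 and the fourth is April 26.
1 October 2020 is a Thursday, so the first Monday is October 5 and the second is October 12.
At the standard offset (UTC+06:00), 21:30 UTC + 6h = 03:30 Bryove Administrative Region standard time (rolling into the next day, 13 November 2020).
The standard-time date in Bryove Administrative Region, November 13, 2020, does not fall between 26 April and 12 October, so daylight saving is not in effect and Bryove Administrative Region is at UTC+06:00.
21:30 UTC + 6h = 03:30 Bryove Administrative Region (rolling into the next day, 13 November 2020).

03:30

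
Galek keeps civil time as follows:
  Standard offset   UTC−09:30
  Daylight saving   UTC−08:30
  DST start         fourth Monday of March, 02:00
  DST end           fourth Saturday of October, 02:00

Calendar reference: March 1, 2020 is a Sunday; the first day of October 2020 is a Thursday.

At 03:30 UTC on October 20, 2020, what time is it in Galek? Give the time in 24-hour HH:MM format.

1 March 2020 is a Sunday, so the first Monday is March 2 and the fourth is March 23.
1 October 2020 is a Thursday, so the first Saturday is October 3 and the fourth is October 24.
At the standard offset (UTC−09:30), 03:30 UTC − 9h30m = 18:00 Galek standard time (rolling into the previous day, 19 October 2020).
The standard-time date in Galek, October 19, 2020, falls between 23 March and 24 October, so daylight saving is in effect and Galek is at UTC−08:30.
03:30 UTC − 8h30m = 19:00 local (rolling into the previous day, 19 October 2020).

19:00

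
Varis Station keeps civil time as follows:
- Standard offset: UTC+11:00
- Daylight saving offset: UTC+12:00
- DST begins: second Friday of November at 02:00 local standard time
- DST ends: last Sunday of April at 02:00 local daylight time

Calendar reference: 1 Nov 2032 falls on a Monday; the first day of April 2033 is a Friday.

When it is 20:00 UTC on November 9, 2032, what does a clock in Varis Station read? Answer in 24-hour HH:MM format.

07:00

1 November 2032 is a Monday, so the first Friday is November 5 and the second is November 12.
1 April 2033 is a Friday, so Sundays fall on 3, 10, 17, 24; the last is April 24.
At the standard offset (UTC+11:00), 20:00 UTC + 11h = 07:00 Varis Station standard time (rolling into the next day, 10 November 2032).
The standard-time date in Varis Station, November 10, 2032, is outside the daylight-saving period (12 November 2032 – 24 April 2033), so Varis Station is on standard time, UTC+11:00.
20:00 UTC + 11h = 07:00 local (rolling into the next day, 10 November 2032).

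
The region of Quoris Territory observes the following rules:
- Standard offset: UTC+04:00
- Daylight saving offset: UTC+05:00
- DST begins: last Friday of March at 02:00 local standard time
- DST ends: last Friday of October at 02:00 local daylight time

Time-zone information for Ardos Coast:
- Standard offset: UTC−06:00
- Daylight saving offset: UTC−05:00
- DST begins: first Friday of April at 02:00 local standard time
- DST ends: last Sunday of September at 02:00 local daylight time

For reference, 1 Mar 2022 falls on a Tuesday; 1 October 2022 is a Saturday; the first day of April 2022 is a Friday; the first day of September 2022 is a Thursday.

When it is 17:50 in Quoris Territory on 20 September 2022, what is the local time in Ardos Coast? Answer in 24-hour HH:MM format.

1 March 2022 is a Tuesday, so Fridays fall on 4, 11, 18, 25; the last is March 25.
1 October 2022 is a Saturday, so Fridays fall on 7, 14, 21, 28; the last is October 28.
Daylight saving runs 25 March – 28 October; 20 September 2022 is inside that window, so Quoris Territory is at UTC+05:00.
17:50 Quoris Territory − 5h = 12:50 UTC.
1 April 2022 is a Friday, so the first Friday is April 1.
1 September 2022 is a Thursday, so Sundays fall on 4, 11, 18, 25; the last is September 25.
At the standard offset (UTC−06:00), 12:50 UTC − 6h = 06:50 Ardos Coast standard time.
The standard-time date in Ardos Coast, 20 September 2022, lies within the daylight-saving period (1 April – 25 September), so Ardos Coast is on daylight time, UTC−05:00.
12:50 UTC − 5h = 07:50 Ardos Coast.

07:50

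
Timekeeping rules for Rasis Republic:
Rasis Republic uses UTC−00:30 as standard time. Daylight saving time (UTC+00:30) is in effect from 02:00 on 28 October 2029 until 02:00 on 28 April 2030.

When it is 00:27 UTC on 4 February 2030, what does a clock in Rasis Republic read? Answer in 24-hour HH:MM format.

00:57

At the standard offset (UTC−00:30), 00:27 UTC − 0h30m = 23:57 Rasis Republic standard time (rolling into the previous day, 3 February 2030).
Daylight saving runs 28 October 2029 – 28 April 2030; the standard-time date in Rasis Republic, 3 February 2030, is inside that window, so Rasis Republic is at UTC+00:30.
00:27 UTC + 0h30m = 00:57 local.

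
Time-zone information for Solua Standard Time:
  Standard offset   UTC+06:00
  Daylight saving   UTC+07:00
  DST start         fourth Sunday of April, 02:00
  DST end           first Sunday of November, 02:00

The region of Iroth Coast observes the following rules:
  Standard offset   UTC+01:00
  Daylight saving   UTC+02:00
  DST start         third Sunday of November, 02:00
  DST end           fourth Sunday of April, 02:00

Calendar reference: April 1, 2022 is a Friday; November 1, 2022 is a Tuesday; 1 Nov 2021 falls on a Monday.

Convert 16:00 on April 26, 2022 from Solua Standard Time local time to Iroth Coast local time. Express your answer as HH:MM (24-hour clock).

10:00

1 April 2022 is a Friday, so the first Sunday is April 3 and the fourth is April 24.
1 November 2022 is a Tuesday, so the first Sunday is November 6.
April 26, 2022 lies within the daylight-saving period (24 April – 6 November), so Solua Standard Time is on daylight time, UTC+07:00.
16:00 Solua Standard Time − 7h = 09:00 UTC.
1 November 2021 is a Monday, so the first Sunday is November 7 and the third is November 21.
1 April 2022 is a Friday, so the first Sunday is April 3 and the fourth is April 24.
At the standard offset (UTC+01:00), 09:00 UTC + 1h = 10:00 Iroth Coast standard time.
The standard-time date in Iroth Coast, April 26, 2022, does not fall between 21 November 2021 and 24 April 2022, so daylight saving is not in effect and Iroth Coast is at UTC+01:00.
09:00 UTC + 1h = 10:00 Iroth Coast.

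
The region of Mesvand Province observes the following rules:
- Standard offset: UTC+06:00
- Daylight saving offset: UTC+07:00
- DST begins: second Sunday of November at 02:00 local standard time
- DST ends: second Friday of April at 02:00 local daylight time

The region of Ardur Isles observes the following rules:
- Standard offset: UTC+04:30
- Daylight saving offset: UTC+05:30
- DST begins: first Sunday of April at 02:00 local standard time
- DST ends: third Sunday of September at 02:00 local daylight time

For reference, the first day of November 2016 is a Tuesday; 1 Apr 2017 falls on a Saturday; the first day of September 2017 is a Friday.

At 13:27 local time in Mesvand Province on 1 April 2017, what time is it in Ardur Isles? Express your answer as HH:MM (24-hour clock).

10:57

1 November 2016 is a Tuesday, so the first Sunday is November 6 and the second is November 13.
1 April 2017 is a Saturday, so the first Friday is April 7 and the second is April 14.
Daylight saving runs 13 November 2016 – 14 April 2017; 1 April 2017 is inside that window, so Mesvand Province is at UTC+07:00.
13:27 Mesvand Province − 7h = 06:27 UTC.
1 April 2017 is a Saturday, so the first Sunday is April 2.
1 September 2017 is a Friday, so the first Sunday is September 3 and the third is September 17.
At the standard offset (UTC+04:30), 06:27 UTC + 4h30m = 10:57 Ardur Isles standard time.
Daylight saving runs 2 April – 17 September; the standard-time date in Ardur Isles, 1 April 2017, is outside that window, so Ardur Isles is on standard time at UTC+04:30.
06:27 UTC + 4h30m = 10:57 Ardur Isles.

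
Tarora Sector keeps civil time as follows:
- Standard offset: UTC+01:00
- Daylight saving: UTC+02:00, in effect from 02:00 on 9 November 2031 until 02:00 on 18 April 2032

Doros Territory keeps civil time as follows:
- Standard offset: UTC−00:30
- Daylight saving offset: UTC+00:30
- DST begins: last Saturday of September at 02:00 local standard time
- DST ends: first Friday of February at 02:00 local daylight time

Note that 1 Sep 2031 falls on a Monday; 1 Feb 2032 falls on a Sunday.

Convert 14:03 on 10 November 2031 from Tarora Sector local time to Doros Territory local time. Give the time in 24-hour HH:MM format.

10 November 2031 falls between 9 November 2031 and 18 April 2032, so daylight saving is in effect and Tarora Sector is at UTC+02:00.
14:03 Tarora Sector − 2h = 12:03 UTC.
1 September 2031 is a Monday, so Saturdays fall on 6, 13, 20, 27; the last is September 27.
1 February 2032 is a Sunday, so the first Friday is February 6.
At the standard offset (UTC−00:30), 12:03 UTC − 0h30m = 11:33 Doros Territory standard time.
Daylight saving runs 27 September 2031 – 6 February 2032; the standard-time date in Doros Territory, 10 November 2031, is inside that window, so Doros Territory is at UTC+00:30.
12:03 UTC + 0h30m = 12:33 Doros Territory.

12:33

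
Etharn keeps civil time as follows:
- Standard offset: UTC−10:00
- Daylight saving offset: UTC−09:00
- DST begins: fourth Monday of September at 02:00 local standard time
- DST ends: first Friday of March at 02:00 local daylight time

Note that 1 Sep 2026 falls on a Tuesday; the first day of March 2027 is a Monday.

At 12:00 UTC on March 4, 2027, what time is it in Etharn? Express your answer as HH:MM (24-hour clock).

1 September 2026 is a Tuesday, so the first Monday is September 7 and the fourth is September 28.
1 March 2027 is a Monday, so the first Friday is March 5.
At the standard offset (UTC−10:00), 12:00 UTC − 10h = 02:00 Etharn standard time.
The standard-time date in Etharn, March 4, 2027, lies within the daylight-saving period (28 September 2026 – 5 March 2027), so Etharn is on daylight time, UTC−09:00.
12:00 UTC − 9h = 03:00 local.

03:00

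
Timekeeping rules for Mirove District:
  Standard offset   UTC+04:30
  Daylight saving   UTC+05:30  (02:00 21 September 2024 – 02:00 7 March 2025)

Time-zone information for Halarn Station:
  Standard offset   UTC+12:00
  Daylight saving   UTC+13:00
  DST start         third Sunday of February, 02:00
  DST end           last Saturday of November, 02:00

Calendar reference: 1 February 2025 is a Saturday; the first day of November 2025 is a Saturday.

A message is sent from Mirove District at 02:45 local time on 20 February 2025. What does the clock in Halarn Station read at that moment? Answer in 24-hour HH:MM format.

10:15

20 February 2025 falls between 21 September 2024 and 7 March 2025, so daylight saving is in effect and Mirove District is at UTC+05:30.
02:45 Mirove District − 5h30m = 21:15 UTC (rolling into the previous day, 19 February 2025).
1 February 2025 is a Saturday, so the first Sunday is February 2 and the third is February 16.
1 November 2025 is a Saturday, so Saturdays fall on 1, 8, 15, 22, 29; the last is November 29.
At the standard offset (UTC+12:00), 21:15 UTC + 12h = 09:15 Halarn Station standard time (rolling into the next day, 20 February 2025).
The standard-time date in Halarn Station, 20 February 2025, lies within the daylight-saving period (16 February – 29 November), so Halarn Station is on daylight time, UTC+13:00.
21:15 UTC + 13h = 10:15 Halarn Station (rolling into the next day, 20 February 2025).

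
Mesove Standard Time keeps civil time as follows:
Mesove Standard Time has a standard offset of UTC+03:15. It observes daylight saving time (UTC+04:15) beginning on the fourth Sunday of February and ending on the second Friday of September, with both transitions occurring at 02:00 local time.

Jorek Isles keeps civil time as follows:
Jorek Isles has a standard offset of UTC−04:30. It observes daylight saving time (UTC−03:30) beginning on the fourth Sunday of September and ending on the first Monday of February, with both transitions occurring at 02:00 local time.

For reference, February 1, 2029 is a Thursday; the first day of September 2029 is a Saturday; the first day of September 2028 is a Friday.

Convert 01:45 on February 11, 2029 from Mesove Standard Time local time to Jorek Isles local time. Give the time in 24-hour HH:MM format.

18:00

1 February 2029 is a Thursday, so the first Sunday is February 4 and the fourth is February 25.
1 September 2029 is a Saturday, so the first Friday is September 7 and the second is September 14.
February 11, 2029 is outside the daylight-saving period (25 February – 14 September), so Mesove Standard Time is on standard time, UTC+03:15.
01:45 Mesove Standard Time − 3h15m = 22:30 UTC (rolling into the previous day, 10 February 2029).
1 September 2028 is a Friday, so the first Sunday is September 3 and the fourth is September 24.
1 February 2029 is a Thursday, so the first Monday is February 5.
At the standard offset (UTC−04:30), 22:30 UTC − 4h30m = 18:00 Jorek Isles standard time.
Daylight saving runs 24 September 2028 – 5 February 2029; the standard-time date in Jorek Isles, February 10, 2029, is outside that window, so Jorek Isles is on standard time at UTC−04:30.
22:30 UTC − 4h30m = 18:00 Jorek Isles.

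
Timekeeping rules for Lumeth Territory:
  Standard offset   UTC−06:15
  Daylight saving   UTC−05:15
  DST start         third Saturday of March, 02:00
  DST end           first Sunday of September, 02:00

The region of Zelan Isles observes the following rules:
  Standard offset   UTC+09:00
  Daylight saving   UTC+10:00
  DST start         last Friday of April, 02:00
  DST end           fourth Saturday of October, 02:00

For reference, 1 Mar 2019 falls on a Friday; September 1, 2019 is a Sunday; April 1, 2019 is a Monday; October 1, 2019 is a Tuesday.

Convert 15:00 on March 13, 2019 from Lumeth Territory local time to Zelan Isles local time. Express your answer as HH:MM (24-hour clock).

1 March 2019 is a Friday, so the first Saturday is March 2 and the third is March 16.
1 September 2019 is a Sunday, so the first Sunday is September 1.
Daylight saving runs 16 March – 1 September; March 13, 2019 is outside that window, so Lumeth Territory is on standard time at UTC−06:15.
15:00 Lumeth Territory + 6h15m = 21:15 UTC.
1 April 2019 is a Monday, so Fridays fall on 5, 12, 19, 26; the last is April 26.
1 October 2019 is a Tuesday, so the first Saturday is October 5 and the fourth is October 26.
At the standard offset (UTC+09:00), 21:15 UTC + 9h = 06:15 Zelan Isles standard time (rolling into the next day, 14 March 2019).
The standard-time date in Zelan Isles, March 14, 2019, does not fall between 26 April and 26 October, so daylight saving is not in effect and Zelan Isles is at UTC+09:00.
21:15 UTC + 9h = 06:15 Zelan Isles (rolling into the next day, 14 March 2019).

06:15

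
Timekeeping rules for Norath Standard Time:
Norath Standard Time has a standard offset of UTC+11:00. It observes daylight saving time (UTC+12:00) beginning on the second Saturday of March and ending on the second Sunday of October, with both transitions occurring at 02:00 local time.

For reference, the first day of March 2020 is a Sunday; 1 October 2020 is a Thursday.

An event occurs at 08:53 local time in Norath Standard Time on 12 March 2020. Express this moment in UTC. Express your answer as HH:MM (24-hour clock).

1 March 2020 is a Sunday, so the first Saturday is March 7 and the second is March 14.
1 October 2020 is a Thursday, so the first Sunday is October 4 and the second is October 11.
12 March 2020 does not fall between 14 March and 11 October, so daylight saving is not in effect and Norath Standard Time is at UTC+11:00.
08:53 local − 11h = 21:53 UTC (rolling into the previous day, 11 March 2020).

21:53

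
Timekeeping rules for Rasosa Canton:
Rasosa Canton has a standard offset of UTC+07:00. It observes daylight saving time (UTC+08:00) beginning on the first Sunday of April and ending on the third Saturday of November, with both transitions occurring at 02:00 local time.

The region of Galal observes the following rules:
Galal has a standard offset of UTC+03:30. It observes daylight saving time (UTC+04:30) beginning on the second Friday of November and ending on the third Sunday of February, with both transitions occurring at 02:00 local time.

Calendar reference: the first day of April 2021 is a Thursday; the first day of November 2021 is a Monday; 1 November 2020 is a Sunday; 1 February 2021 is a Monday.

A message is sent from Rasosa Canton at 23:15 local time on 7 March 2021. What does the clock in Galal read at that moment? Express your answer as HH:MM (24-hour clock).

1 April 2021 is a Thursday, so the first Sunday is April 4.
1 November 2021 is a Monday, so the first Saturday is November 6 and the third is November 20.
Daylight saving runs 4 April – 20 November; 7 March 2021 is outside that window, so Rasosa Canton is on standard time at UTC+07:00.
23:15 Rasosa Canton − 7h = 16:15 UTC.
1 November 2020 is a Sunday, so the first Friday is November 6 and the second is November 13.
1 February 2021 is a Monday, so the first Sunday is February 7 and the third is February 21.
At the standard offset (UTC+03:30), 16:15 UTC + 3h30m = 19:45 Galal standard time.
The standard-time date in Galal, 7 March 2021, is outside the daylight-saving period (13 November 2020 – 21 February 2021), so Galal is on standard time, UTC+03:30.
16:15 UTC + 3h30m = 19:45 Galal.

19:45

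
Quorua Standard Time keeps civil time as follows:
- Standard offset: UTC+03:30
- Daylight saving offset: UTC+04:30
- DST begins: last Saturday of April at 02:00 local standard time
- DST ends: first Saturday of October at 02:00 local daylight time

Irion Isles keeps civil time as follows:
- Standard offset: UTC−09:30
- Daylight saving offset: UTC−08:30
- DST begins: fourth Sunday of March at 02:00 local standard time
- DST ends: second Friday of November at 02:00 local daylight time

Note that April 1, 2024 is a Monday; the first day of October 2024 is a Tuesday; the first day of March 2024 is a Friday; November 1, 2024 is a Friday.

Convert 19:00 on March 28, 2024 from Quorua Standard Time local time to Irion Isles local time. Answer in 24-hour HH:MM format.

1 April 2024 is a Monday, so Saturdays fall on 6, 13, 20, 27; the last is April 27.
1 October 2024 is a Tuesday, so the first Saturday is October 5.
March 28, 2024 does not fall between 27 April and 5 October, so daylight saving is not in effect and Quorua Standard Time is at UTC+03:30.
19:00 Quorua Standard Time − 3h30m = 15:30 UTC.
1 March 2024 is a Friday, so the first Sunday is March 3 and the fourth is March 24.
1 November 2024 is a Friday, so the first Friday is November 1 and the second is November 8.
At the standard offset (UTC−09:30), 15:30 UTC − 9h30m = 06:00 Irion Isles standard time.
The standard-time date in Irion Isles, March 28, 2024, falls between 24 March and 8 November, so daylight saving is in effect and Irion Isles is at UTC−08:30.
15:30 UTC − 8h30m = 07:00 Irion Isles.

07:00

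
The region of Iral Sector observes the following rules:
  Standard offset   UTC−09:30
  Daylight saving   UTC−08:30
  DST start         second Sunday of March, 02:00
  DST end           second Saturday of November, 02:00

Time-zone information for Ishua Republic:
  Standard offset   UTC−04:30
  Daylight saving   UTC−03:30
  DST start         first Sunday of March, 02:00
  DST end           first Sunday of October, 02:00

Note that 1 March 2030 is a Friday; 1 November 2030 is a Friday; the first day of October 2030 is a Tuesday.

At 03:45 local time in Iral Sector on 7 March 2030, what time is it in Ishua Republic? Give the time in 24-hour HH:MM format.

1 March 2030 is a Friday, so the first Sunday is March 3 and the second is March 10.
1 November 2030 is a Friday, so the first Saturday is November 2 and the second is November 9.
7 March 2030 does not fall between 10 March and 9 November, so daylight saving is not in effect and Iral Sector is at UTC−09:30.
03:45 Iral Sector + 9h30m = 13:15 UTC.
1 March 2030 is a Friday, so the first Sunday is March 3.
1 October 2030 is a Tuesday, so the first Sunday is October 6.
At the standard offset (UTC−04:30), 13:15 UTC − 4h30m = 08:45 Ishua Republic standard time.
The standard-time date in Ishua Republic, 7 March 2030, lies within the daylight-saving period (3 March – 6 October), so Ishua Republic is on daylight time, UTC−03:30.
13:15 UTC − 3h30m = 09:45 Ishua Republic.

09:45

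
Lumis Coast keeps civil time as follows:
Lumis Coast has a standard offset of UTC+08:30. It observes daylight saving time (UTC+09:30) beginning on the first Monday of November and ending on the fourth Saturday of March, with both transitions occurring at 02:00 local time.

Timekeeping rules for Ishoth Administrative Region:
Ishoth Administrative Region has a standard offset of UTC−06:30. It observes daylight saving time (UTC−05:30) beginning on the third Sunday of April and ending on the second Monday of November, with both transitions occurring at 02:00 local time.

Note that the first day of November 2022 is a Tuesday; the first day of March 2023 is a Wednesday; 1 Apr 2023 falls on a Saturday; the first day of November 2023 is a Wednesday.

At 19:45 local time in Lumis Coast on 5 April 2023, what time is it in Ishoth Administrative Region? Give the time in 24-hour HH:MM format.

04:45

1 November 2022 is a Tuesday, so the first Monday is November 7.
1 March 2023 is a Wednesday, so the first Saturday is March 4 and the fourth is March 25.
5 April 2023 does not fall between 7 November 2022 and 25 March 2023, so daylight saving is not in effect and Lumis Coast is at UTC+08:30.
19:45 Lumis Coast − 8h30m = 11:15 UTC.
1 April 2023 is a Saturday, so the first Sunday is April 2 and the third is April 16.
1 November 2023 is a Wednesday, so the first Monday is November 6 and the second is November 13.
At the standard offset (UTC−06:30), 11:15 UTC − 6h30m = 04:45 Ishoth Administrative Region standard time.
Daylight saving runs 16 April – 13 November; the standard-time date in Ishoth Administrative Region, 5 April 2023, is outside that window, so Ishoth Administrative Region is on standard time at UTC−06:30.
11:15 UTC − 6h30m = 04:45 Ishoth Administrative Region.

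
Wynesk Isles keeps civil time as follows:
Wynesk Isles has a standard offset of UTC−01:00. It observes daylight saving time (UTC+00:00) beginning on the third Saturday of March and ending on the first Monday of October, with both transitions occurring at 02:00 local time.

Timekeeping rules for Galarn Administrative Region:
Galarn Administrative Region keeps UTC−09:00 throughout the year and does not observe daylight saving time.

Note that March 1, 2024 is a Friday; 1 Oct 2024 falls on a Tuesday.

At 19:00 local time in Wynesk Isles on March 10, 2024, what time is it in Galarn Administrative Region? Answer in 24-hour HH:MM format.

1 March 2024 is a Friday, so the first Saturday is March 2 and the third is March 16.
1 October 2024 is a Tuesday, so the first Monday is October 7.
March 10, 2024 is outside the daylight-saving period (16 March – 7 October), so Wynesk Isles is on standard time, UTC−01:00.
19:00 Wynesk Isles + 1h = 20:00 UTC.
Galarn Administrative Region has no daylight saving, so its offset is UTC−09:00 year-round.
20:00 UTC − 9h = 11:00 Galarn Administrative Region.

11:00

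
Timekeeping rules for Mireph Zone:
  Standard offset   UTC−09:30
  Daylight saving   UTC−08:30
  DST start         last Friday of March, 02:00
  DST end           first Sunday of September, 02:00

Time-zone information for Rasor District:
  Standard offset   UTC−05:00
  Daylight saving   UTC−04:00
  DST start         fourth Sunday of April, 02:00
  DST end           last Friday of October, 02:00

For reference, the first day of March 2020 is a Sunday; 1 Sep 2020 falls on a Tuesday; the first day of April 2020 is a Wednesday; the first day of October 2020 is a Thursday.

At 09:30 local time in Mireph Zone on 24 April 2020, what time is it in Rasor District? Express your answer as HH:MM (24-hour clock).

1 March 2020 is a Sunday, so Fridays fall on 6, 13, 20, 27; the last is March 27.
1 September 2020 is a Tuesday, so the first Sunday is September 6.
24 April 2020 falls between 27 March and 6 September, so daylight saving is in effect and Mireph Zone is at UTC−08:30.
09:30 Mireph Zone + 8h30m = 18:00 UTC.
1 April 2020 is a Wednesday, so the first Sunday is April 5 and the fourth is April 26.
1 October 2020 is a Thursday, so Fridays fall on 2, 9, 16, 23, 30; the last is October 30.
At the standard offset (UTC−05:00), 18:00 UTC − 5h = 13:00 Rasor District standard time.
The standard-time date in Rasor District, 24 April 2020, is outside the daylight-saving period (26 April – 30 October), so Rasor District is on standard time, UTC−05:00.
18:00 UTC − 5h = 13:00 Rasor District.

13:00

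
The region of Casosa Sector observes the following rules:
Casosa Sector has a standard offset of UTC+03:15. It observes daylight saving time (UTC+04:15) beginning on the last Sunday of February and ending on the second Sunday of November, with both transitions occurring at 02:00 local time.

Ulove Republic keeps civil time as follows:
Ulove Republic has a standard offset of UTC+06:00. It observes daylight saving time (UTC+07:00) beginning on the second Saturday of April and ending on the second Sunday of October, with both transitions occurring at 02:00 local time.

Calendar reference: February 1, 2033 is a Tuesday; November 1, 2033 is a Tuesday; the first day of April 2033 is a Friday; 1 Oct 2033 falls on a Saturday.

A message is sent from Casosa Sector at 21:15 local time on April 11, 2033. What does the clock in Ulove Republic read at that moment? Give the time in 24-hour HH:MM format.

00:00

1 February 2033 is a Tuesday, so Sundays fall on 6, 13, 20, 27; the last is February 27.
1 November 2033 is a Tuesday, so the first Sunday is November 6 and the second is November 13.
April 11, 2033 falls between 27 February and 13 November, so daylight saving is in effect and Casosa Sector is at UTC+04:15.
21:15 Casosa Sector − 4h15m = 17:00 UTC.
1 April 2033 is a Friday, so the first Saturday is April 2 and the second is April 9.
1 October 2033 is a Saturday, so the first Sunday is October 2 and the second is October 9.
At the standard offset (UTC+06:00), 17:00 UTC + 6h = 23:00 Ulove Republic standard time.
The standard-time date in Ulove Republic, April 11, 2033, lies within the daylight-saving period (9 April – 9 October), so Ulove Republic is on daylight time, UTC+07:00.
17:00 UTC + 7h = 00:00 Ulove Republic (rolling into the next day, 12 April 2033).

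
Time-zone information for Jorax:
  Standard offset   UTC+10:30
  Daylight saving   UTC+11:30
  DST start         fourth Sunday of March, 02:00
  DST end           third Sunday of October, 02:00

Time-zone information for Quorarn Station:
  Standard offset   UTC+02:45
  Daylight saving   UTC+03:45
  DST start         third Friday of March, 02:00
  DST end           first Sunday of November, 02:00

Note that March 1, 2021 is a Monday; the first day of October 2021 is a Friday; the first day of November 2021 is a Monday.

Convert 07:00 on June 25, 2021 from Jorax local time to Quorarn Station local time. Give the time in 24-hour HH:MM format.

23:15

1 March 2021 is a Monday, so the first Sunday is March 7 and the fourth is March 28.
1 October 2021 is a Friday, so the first Sunday is October 3 and the third is October 17.
June 25, 2021 lies within the daylight-saving period (28 March – 17 October), so Jorax is on daylight time, UTC+11:30.
07:00 Jorax − 11h30m = 19:30 UTC (rolling into the previous day, 24 June 2021).
1 March 2021 is a Monday, so the first Friday is March 5 and the third is March 19.
1 November 2021 is a Monday, so the first Sunday is November 7.
At the standard offset (UTC+02:45), 19:30 UTC + 2h45m = 22:15 Quorarn Station standard time.
The standard-time date in Quorarn Station, June 24, 2021, falls between 19 March and 7 November, so daylight saving is in effect and Quorarn Station is at UTC+03:45.
19:30 UTC + 3h45m = 23:15 Quorarn Station.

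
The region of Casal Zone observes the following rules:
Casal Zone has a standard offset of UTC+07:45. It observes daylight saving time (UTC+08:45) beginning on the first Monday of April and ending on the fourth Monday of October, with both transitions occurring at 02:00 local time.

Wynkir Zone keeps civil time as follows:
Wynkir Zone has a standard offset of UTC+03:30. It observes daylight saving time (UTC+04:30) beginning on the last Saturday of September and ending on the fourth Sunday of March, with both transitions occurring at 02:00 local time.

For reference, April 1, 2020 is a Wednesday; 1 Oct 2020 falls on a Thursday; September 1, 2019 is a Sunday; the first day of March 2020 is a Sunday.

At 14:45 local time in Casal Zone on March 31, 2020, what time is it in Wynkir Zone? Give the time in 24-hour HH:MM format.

10:30

1 April 2020 is a Wednesday, so the first Monday is April 6.
1 October 2020 is a Thursday, so the first Monday is October 5 and the fourth is October 26.
Daylight saving runs 6 April – 26 October; March 31, 2020 is outside that window, so Casal Zone is on standard time at UTC+07:45.
14:45 Casal Zone − 7h45m = 07:00 UTC.
1 September 2019 is a Sunday, so Saturdays fall on 7, 14, 21, 28; the last is September 28.
1 March 2020 is a Sunday, so the first Sunday is March 1 and the fourth is March 22.
At the standard offset (UTC+03:30), 07:00 UTC + 3h30m = 10:30 Wynkir Zone standard time.
The standard-time date in Wynkir Zone, March 31, 2020, is outside the daylight-saving period (28 September 2019 – 22 March 2020), so Wynkir Zone is on standard time, UTC+03:30.
07:00 UTC + 3h30m = 10:30 Wynkir Zone.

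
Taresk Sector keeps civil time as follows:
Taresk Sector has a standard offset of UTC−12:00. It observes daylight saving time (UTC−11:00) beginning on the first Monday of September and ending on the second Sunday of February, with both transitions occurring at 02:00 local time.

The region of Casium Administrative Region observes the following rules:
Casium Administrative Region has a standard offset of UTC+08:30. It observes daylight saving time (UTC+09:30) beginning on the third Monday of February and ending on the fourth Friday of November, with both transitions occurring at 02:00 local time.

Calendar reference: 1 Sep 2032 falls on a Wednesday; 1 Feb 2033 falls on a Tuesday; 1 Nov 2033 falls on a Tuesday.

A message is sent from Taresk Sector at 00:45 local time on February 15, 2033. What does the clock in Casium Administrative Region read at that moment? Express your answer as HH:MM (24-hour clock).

1 September 2032 is a Wednesday, so the first Monday is September 6.
1 February 2033 is a Tuesday, so the first Sunday is February 6 and the second is February 13.
February 15, 2033 is outside the daylight-saving period (6 September 2032 – 13 February 2033), so Taresk Sector is on standard time, UTC−12:00.
00:45 Taresk Sector + 12h = 12:45 UTC.
1 February 2033 is a Tuesday, so the first Monday is February 7 and the third is February 21.
1 November 2033 is a Tuesday, so the first Friday is November 4 and the fourth is November 25.
At the standard offset (UTC+08:30), 12:45 UTC + 8h30m = 21:15 Casium Administrative Region standard time.
The standard-time date in Casium Administrative Region, February 15, 2033, does not fall between 21 February and 25 November, so daylight saving is not in effect and Casium Administrative Region is at UTC+08:30.
12:45 UTC + 8h30m = 21:15 Casium Administrative Region.

21:15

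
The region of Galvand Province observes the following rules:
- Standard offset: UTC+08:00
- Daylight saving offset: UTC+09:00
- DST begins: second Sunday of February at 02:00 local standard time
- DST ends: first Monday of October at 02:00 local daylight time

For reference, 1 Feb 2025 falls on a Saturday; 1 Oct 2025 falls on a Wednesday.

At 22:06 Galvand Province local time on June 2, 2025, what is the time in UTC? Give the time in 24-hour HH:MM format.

13:06

1 February 2025 is a Saturday, so the first Sunday is February 2 and the second is February 9.
1 October 2025 is a Wednesday, so the first Monday is October 6.
June 2, 2025 falls between 9 February and 6 October, so daylight saving is in effect and Galvand Province is at UTC+09:00.
22:06 local − 9h = 13:06 UTC.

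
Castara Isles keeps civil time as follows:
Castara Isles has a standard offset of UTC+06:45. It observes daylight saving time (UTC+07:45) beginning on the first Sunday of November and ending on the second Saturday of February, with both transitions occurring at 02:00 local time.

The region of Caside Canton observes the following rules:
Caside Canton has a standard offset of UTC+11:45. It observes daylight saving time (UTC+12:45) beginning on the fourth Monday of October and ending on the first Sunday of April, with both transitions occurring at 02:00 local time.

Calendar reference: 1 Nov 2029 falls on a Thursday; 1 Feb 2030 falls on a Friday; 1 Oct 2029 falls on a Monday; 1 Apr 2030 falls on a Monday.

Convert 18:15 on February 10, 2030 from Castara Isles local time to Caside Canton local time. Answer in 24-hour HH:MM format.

1 November 2029 is a Thursday, so the first Sunday is November 4.
1 February 2030 is a Friday, so the first Saturday is February 2 and the second is February 9.
February 10, 2030 does not fall between 4 November 2029 and 9 February 2030, so daylight saving is not in effect and Castara Isles is at UTC+06:45.
18:15 Castara Isles − 6h45m = 11:30 UTC.
1 October 2029 is a Monday, so the first Monday is October 1 and the fourth is October 22.
1 April 2030 is a Monday, so the first Sunday is April 7.
At the standard offset (UTC+11:45), 11:30 UTC + 11h45m = 23:15 Caside Canton standard time.
The standard-time date in Caside Canton, February 10, 2030, lies within the daylight-saving period (22 October 2029 – 7 April 2030), so Caside Canton is on daylight time, UTC+12:45.
11:30 UTC + 12h45m = 00:15 Caside Canton (rolling into the next day, 11 February 2030).

00:15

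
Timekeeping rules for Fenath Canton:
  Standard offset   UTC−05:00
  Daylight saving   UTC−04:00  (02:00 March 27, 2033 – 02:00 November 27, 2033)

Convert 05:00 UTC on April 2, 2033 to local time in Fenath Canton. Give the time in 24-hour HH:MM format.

At the standard offset (UTC−05:00), 05:00 UTC − 5h = 00:00 Fenath Canton standard time.
Daylight saving runs 27 March – 27 November; the standard-time date in Fenath Canton, April 2, 2033, is inside that window, so Fenath Canton is at UTC−04:00.
05:00 UTC − 4h = 01:00 local.

01:00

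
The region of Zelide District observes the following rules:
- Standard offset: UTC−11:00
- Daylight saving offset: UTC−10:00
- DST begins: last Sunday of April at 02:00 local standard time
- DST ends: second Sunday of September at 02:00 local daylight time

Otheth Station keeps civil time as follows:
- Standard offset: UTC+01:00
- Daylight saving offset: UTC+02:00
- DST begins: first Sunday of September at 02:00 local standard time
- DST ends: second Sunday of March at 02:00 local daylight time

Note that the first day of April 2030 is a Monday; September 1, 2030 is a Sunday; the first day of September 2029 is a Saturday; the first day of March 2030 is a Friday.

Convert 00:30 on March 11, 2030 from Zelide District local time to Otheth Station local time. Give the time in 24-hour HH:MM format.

12:30

1 April 2030 is a Monday, so Sundays fall on 7, 14, 21, 28; the last is April 28.
1 September 2030 is a Sunday, so the first Sunday is September 1 and the second is September 8.
March 11, 2030 is outside the daylight-saving period (28 April – 8 September), so Zelide District is on standard time, UTC−11:00.
00:30 Zelide District + 11h = 11:30 UTC.
1 September 2029 is a Saturday, so the first Sunday is September 2.
1 March 2030 is a Friday, so the first Sunday is March 3 and the second is March 10.
At the standard offset (UTC+01:00), 11:30 UTC + 1h = 12:30 Otheth Station standard time.
The standard-time date in Otheth Station, March 11, 2030, does not fall between 2 September 2029 and 10 March 2030, so daylight saving is not in effect and Otheth Station is at UTC+01:00.
11:30 UTC + 1h = 12:30 Otheth Station.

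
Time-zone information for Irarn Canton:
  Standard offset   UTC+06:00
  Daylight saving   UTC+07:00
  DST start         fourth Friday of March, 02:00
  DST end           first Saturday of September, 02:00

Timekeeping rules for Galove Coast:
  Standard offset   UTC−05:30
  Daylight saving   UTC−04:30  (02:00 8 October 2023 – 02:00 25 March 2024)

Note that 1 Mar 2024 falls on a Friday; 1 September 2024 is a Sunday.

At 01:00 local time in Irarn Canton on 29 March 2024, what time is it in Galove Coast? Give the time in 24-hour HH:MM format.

1 March 2024 is a Friday, so the first Friday is March 1 and the fourth is March 22.
1 September 2024 is a Sunday, so the first Saturday is September 7.
Daylight saving runs 22 March – 7 September; 29 March 2024 is inside that window, so Irarn Canton is at UTC+07:00.
01:00 Irarn Canton − 7h = 18:00 UTC (rolling into the previous day, 28 March 2024).
At the standard offset (UTC−05:30), 18:00 UTC − 5h30m = 12:30 Galove Coast standard time.
Daylight saving runs 8 October 2023 – 25 March 2024; the standard-time date in Galove Coast, 28 March 2024, is outside that window, so Galove Coast is on standard time at UTC−05:30.
18:00 UTC − 5h30m = 12:30 Galove Coast.

12:30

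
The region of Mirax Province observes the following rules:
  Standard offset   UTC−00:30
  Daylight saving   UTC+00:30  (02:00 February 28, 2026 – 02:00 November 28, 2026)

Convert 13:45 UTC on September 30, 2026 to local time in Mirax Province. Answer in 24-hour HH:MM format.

14:15

At the standard offset (UTC−00:30), 13:45 UTC − 0h30m = 13:15 Mirax Province standard time.
The standard-time date in Mirax Province, September 30, 2026, lies within the daylight-saving period (28 February – 28 November), so Mirax Province is on daylight time, UTC+00:30.
13:45 UTC + 0h30m = 14:15 local.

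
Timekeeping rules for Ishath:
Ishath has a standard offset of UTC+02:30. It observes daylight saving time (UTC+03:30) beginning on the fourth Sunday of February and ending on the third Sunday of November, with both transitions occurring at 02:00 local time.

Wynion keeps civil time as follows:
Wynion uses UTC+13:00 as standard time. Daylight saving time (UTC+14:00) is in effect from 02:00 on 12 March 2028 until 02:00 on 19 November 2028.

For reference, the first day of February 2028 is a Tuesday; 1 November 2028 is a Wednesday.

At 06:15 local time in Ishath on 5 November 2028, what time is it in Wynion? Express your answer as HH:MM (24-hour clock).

16:45

1 February 2028 is a Tuesday, so the first Sunday is February 6 and the fourth is February 27.
1 November 2028 is a Wednesday, so the first Sunday is November 5 and the third is November 19.
5 November 2028 lies within the daylight-saving period (27 February – 19 November), so Ishath is on daylight time, UTC+03:30.
06:15 Ishath − 3h30m = 02:45 UTC.
At the standard offset (UTC+13:00), 02:45 UTC + 13h = 15:45 Wynion standard time.
Daylight saving runs 12 March – 19 November; the standard-time date in Wynion, 5 November 2028, is inside that window, so Wynion is at UTC+14:00.
02:45 UTC + 14h = 16:45 Wynion.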